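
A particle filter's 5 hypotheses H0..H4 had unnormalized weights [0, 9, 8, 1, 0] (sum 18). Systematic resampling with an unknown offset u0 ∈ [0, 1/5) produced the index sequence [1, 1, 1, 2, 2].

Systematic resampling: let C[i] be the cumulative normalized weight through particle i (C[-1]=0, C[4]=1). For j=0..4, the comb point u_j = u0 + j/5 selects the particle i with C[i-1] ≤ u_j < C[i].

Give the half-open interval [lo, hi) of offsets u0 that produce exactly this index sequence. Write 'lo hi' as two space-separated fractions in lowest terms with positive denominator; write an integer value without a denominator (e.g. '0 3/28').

C = [0, 1/2, 17/18, 1, 1]
j=0 picked index 1: u0 ∈ [0, 1/2)
j=1 picked index 1: u0 ∈ [-1/5, 3/10)
j=2 picked index 1: u0 ∈ [-2/5, 1/10)
j=3 picked index 2: u0 ∈ [-1/10, 31/90)
j=4 picked index 2: u0 ∈ [-3/10, 13/90)
intersection: [0, 1/10)

0 1/10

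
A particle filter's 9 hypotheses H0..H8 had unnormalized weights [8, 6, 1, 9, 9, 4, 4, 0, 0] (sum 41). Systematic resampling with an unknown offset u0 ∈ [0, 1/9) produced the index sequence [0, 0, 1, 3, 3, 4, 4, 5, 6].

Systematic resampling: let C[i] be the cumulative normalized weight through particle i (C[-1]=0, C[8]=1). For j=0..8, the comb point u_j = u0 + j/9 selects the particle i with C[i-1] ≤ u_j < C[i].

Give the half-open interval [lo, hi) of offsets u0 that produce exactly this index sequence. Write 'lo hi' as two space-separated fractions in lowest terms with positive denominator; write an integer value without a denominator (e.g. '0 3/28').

4/123 31/369

C = [8/41, 14/41, 15/41, 24/41, 33/41, 37/41, 1, 1, 1]
j=0 picked index 0: u0 ∈ [0, 8/41)
j=1 picked index 0: u0 ∈ [-1/9, 31/369)
j=2 picked index 1: u0 ∈ [-10/369, 44/369)
j=3 picked index 3: u0 ∈ [4/123, 31/123)
j=4 picked index 3: u0 ∈ [-29/369, 52/369)
j=5 picked index 4: u0 ∈ [11/369, 92/369)
j=6 picked index 4: u0 ∈ [-10/123, 17/123)
j=7 picked index 5: u0 ∈ [10/369, 46/369)
j=8 picked index 6: u0 ∈ [5/369, 1/9)
intersection: [4/123, 31/369)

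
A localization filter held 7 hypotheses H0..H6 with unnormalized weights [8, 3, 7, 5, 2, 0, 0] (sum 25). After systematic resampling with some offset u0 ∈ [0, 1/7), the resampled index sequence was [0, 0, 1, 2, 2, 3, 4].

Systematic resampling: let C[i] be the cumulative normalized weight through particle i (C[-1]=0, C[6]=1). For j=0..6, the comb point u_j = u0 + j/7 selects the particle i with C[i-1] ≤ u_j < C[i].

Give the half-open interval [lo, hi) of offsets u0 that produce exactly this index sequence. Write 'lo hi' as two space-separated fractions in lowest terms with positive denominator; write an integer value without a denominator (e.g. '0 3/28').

11/175 1/7

C = [8/25, 11/25, 18/25, 23/25, 1, 1, 1]
j=0 picked index 0: u0 ∈ [0, 8/25)
j=1 picked index 0: u0 ∈ [-1/7, 31/175)
j=2 picked index 1: u0 ∈ [6/175, 27/175)
j=3 picked index 2: u0 ∈ [2/175, 51/175)
j=4 picked index 2: u0 ∈ [-23/175, 26/175)
j=5 picked index 3: u0 ∈ [1/175, 36/175)
j=6 picked index 4: u0 ∈ [11/175, 1/7)
intersection: [11/175, 1/7)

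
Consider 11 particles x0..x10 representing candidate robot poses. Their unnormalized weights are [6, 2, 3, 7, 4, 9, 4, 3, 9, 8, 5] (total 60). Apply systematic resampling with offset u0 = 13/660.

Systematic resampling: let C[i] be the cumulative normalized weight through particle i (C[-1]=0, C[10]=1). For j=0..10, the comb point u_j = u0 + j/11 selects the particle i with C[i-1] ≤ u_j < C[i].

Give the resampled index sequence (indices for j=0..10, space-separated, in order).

0 1 3 3 5 5 6 8 8 9 10

C = [1/10, 2/15, 11/60, 3/10, 11/30, 31/60, 7/12, 19/30, 47/60, 11/12, 1]
j=0: u_0=13/660 ∈ [0, 1/10) → index 0
j=1: u_1=73/660 ∈ [1/10, 2/15) → index 1
j=2: u_2=133/660 ∈ [11/60, 3/10) → index 3
j=3: u_3=193/660 ∈ [11/60, 3/10) → index 3
j=4: u_4=23/60 ∈ [11/30, 31/60) → index 5
j=5: u_5=313/660 ∈ [11/30, 31/60) → index 5
j=6: u_6=373/660 ∈ [31/60, 7/12) → index 6
j=7: u_7=433/660 ∈ [19/30, 47/60) → index 8
j=8: u_8=493/660 ∈ [19/30, 47/60) → index 8
j=9: u_9=553/660 ∈ [47/60, 11/12) → index 9
j=10: u_10=613/660 ∈ [11/12, 1) → index 10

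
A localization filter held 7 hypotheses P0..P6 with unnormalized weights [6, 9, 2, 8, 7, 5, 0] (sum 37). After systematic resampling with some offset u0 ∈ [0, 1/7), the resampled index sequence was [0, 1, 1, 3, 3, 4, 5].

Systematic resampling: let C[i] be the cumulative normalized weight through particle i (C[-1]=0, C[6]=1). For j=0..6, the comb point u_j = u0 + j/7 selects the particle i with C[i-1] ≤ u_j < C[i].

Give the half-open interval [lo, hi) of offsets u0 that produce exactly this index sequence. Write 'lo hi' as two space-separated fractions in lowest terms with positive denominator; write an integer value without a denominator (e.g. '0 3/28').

8/259 27/259

C = [6/37, 15/37, 17/37, 25/37, 32/37, 1, 1]
j=0 picked index 0: u0 ∈ [0, 6/37)
j=1 picked index 1: u0 ∈ [5/259, 68/259)
j=2 picked index 1: u0 ∈ [-32/259, 31/259)
j=3 picked index 3: u0 ∈ [8/259, 64/259)
j=4 picked index 3: u0 ∈ [-29/259, 27/259)
j=5 picked index 4: u0 ∈ [-10/259, 39/259)
j=6 picked index 5: u0 ∈ [2/259, 1/7)
intersection: [8/259, 27/259)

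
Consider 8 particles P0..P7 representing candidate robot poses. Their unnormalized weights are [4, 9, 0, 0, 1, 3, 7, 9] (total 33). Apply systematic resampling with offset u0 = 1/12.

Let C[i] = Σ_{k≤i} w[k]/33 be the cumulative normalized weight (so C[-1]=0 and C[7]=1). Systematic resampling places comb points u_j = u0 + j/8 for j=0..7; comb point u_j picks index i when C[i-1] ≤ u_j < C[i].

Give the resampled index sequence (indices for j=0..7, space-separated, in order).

C = [4/33, 13/33, 13/33, 13/33, 14/33, 17/33, 8/11, 1]
j=0: u_0=1/12 ∈ [0, 4/33) → index 0
j=1: u_1=5/24 ∈ [4/33, 13/33) → index 1
j=2: u_2=1/3 ∈ [4/33, 13/33) → index 1
j=3: u_3=11/24 ∈ [14/33, 17/33) → index 5
j=4: u_4=7/12 ∈ [17/33, 8/11) → index 6
j=5: u_5=17/24 ∈ [17/33, 8/11) → index 6
j=6: u_6=5/6 ∈ [8/11, 1) → index 7
j=7: u_7=23/24 ∈ [8/11, 1) → index 7

0 1 1 5 6 6 7 7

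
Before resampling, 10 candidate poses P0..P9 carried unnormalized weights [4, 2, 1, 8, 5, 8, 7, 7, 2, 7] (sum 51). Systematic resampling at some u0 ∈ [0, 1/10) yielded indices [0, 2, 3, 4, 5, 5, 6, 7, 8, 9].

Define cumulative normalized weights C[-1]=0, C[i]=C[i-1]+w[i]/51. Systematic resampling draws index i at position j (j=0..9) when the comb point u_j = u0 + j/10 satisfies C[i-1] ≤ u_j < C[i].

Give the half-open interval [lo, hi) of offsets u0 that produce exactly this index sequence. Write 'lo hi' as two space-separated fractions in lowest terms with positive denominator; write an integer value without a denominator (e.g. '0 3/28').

2/85 19/510

C = [4/51, 2/17, 7/51, 5/17, 20/51, 28/51, 35/51, 14/17, 44/51, 1]
j=0 picked index 0: u0 ∈ [0, 4/51)
j=1 picked index 2: u0 ∈ [3/170, 19/510)
j=2 picked index 3: u0 ∈ [-16/255, 8/85)
j=3 picked index 4: u0 ∈ [-1/170, 47/510)
j=4 picked index 5: u0 ∈ [-2/255, 38/255)
j=5 picked index 5: u0 ∈ [-11/102, 5/102)
j=6 picked index 6: u0 ∈ [-13/255, 22/255)
j=7 picked index 7: u0 ∈ [-7/510, 21/170)
j=8 picked index 8: u0 ∈ [2/85, 16/255)
j=9 picked index 9: u0 ∈ [-19/510, 1/10)
intersection: [2/85, 19/510)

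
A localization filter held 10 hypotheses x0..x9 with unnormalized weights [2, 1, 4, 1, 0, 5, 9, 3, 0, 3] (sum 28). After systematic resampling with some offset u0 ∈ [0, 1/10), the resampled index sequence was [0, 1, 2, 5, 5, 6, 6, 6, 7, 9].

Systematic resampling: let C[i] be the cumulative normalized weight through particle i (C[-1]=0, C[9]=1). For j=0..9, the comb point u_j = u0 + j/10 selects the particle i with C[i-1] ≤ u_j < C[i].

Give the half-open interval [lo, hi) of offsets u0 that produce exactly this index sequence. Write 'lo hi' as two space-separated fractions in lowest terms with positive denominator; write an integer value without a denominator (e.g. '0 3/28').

C = [1/14, 3/28, 1/4, 2/7, 2/7, 13/28, 11/14, 25/28, 25/28, 1]
j=0 picked index 0: u0 ∈ [0, 1/14)
j=1 picked index 1: u0 ∈ [-1/35, 1/140)
j=2 picked index 2: u0 ∈ [-13/140, 1/20)
j=3 picked index 5: u0 ∈ [-1/70, 23/140)
j=4 picked index 5: u0 ∈ [-4/35, 9/140)
j=5 picked index 6: u0 ∈ [-1/28, 2/7)
j=6 picked index 6: u0 ∈ [-19/140, 13/70)
j=7 picked index 6: u0 ∈ [-33/140, 3/35)
j=8 picked index 7: u0 ∈ [-1/70, 13/140)
j=9 picked index 9: u0 ∈ [-1/140, 1/10)
intersection: [0, 1/140)

0 1/140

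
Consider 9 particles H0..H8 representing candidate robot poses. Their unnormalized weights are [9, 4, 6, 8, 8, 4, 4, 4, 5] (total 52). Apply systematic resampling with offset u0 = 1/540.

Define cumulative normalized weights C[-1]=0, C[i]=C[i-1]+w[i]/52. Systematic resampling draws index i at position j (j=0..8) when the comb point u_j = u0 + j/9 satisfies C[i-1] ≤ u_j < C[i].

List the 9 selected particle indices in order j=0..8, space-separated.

C = [9/52, 1/4, 19/52, 27/52, 35/52, 3/4, 43/52, 47/52, 1]
j=0: u_0=1/540 ∈ [0, 9/52) → index 0
j=1: u_1=61/540 ∈ [0, 9/52) → index 0
j=2: u_2=121/540 ∈ [9/52, 1/4) → index 1
j=3: u_3=181/540 ∈ [1/4, 19/52) → index 2
j=4: u_4=241/540 ∈ [19/52, 27/52) → index 3
j=5: u_5=301/540 ∈ [27/52, 35/52) → index 4
j=6: u_6=361/540 ∈ [27/52, 35/52) → index 4
j=7: u_7=421/540 ∈ [3/4, 43/52) → index 6
j=8: u_8=481/540 ∈ [43/52, 47/52) → index 7

0 0 1 2 3 4 4 6 7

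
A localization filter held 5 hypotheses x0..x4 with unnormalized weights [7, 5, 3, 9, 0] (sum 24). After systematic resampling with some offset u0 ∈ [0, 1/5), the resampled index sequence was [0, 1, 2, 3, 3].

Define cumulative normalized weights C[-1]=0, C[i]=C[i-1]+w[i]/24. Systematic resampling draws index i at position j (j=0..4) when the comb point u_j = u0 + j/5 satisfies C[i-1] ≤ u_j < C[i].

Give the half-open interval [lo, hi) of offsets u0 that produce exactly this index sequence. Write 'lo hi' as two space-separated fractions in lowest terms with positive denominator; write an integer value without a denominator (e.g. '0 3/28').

1/10 1/5

C = [7/24, 1/2, 5/8, 1, 1]
j=0 picked index 0: u0 ∈ [0, 7/24)
j=1 picked index 1: u0 ∈ [11/120, 3/10)
j=2 picked index 2: u0 ∈ [1/10, 9/40)
j=3 picked index 3: u0 ∈ [1/40, 2/5)
j=4 picked index 3: u0 ∈ [-7/40, 1/5)
intersection: [1/10, 1/5)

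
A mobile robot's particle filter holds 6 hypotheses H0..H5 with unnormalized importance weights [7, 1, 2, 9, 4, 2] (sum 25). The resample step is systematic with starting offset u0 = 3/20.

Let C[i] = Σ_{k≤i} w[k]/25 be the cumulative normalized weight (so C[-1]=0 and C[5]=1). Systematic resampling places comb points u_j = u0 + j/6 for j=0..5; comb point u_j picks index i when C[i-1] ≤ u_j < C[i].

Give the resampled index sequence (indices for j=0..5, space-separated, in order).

C = [7/25, 8/25, 2/5, 19/25, 23/25, 1]
j=0: u_0=3/20 ∈ [0, 7/25) → index 0
j=1: u_1=19/60 ∈ [7/25, 8/25) → index 1
j=2: u_2=29/60 ∈ [2/5, 19/25) → index 3
j=3: u_3=13/20 ∈ [2/5, 19/25) → index 3
j=4: u_4=49/60 ∈ [19/25, 23/25) → index 4
j=5: u_5=59/60 ∈ [23/25, 1) → index 5

0 1 3 3 4 5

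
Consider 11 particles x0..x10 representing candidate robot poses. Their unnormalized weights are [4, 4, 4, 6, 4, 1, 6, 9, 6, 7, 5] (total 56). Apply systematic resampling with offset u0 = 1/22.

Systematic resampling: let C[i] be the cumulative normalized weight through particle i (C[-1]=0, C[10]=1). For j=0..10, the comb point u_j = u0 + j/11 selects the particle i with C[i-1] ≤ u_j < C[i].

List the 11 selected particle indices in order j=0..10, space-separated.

C = [1/14, 1/7, 3/14, 9/28, 11/28, 23/56, 29/56, 19/28, 11/14, 51/56, 1]
j=0: u_0=1/22 ∈ [0, 1/14) → index 0
j=1: u_1=3/22 ∈ [1/14, 1/7) → index 1
j=2: u_2=5/22 ∈ [3/14, 9/28) → index 3
j=3: u_3=7/22 ∈ [3/14, 9/28) → index 3
j=4: u_4=9/22 ∈ [11/28, 23/56) → index 5
j=5: u_5=1/2 ∈ [23/56, 29/56) → index 6
j=6: u_6=13/22 ∈ [29/56, 19/28) → index 7
j=7: u_7=15/22 ∈ [19/28, 11/14) → index 8
j=8: u_8=17/22 ∈ [19/28, 11/14) → index 8
j=9: u_9=19/22 ∈ [11/14, 51/56) → index 9
j=10: u_10=21/22 ∈ [51/56, 1) → index 10

0 1 3 3 5 6 7 8 8 9 10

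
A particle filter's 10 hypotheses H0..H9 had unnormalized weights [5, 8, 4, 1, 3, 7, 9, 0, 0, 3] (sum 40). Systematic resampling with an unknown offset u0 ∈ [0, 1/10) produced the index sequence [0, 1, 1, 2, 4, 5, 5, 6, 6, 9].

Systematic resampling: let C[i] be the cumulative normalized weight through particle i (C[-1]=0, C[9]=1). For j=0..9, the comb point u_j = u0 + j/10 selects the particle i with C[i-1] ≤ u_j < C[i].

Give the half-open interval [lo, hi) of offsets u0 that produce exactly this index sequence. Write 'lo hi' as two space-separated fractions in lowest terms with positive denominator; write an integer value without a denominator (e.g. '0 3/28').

C = [1/8, 13/40, 17/40, 9/20, 21/40, 7/10, 37/40, 37/40, 37/40, 1]
j=0 picked index 0: u0 ∈ [0, 1/8)
j=1 picked index 1: u0 ∈ [1/40, 9/40)
j=2 picked index 1: u0 ∈ [-3/40, 1/8)
j=3 picked index 2: u0 ∈ [1/40, 1/8)
j=4 picked index 4: u0 ∈ [1/20, 1/8)
j=5 picked index 5: u0 ∈ [1/40, 1/5)
j=6 picked index 5: u0 ∈ [-3/40, 1/10)
j=7 picked index 6: u0 ∈ [0, 9/40)
j=8 picked index 6: u0 ∈ [-1/10, 1/8)
j=9 picked index 9: u0 ∈ [1/40, 1/10)
intersection: [1/20, 1/10)

1/20 1/10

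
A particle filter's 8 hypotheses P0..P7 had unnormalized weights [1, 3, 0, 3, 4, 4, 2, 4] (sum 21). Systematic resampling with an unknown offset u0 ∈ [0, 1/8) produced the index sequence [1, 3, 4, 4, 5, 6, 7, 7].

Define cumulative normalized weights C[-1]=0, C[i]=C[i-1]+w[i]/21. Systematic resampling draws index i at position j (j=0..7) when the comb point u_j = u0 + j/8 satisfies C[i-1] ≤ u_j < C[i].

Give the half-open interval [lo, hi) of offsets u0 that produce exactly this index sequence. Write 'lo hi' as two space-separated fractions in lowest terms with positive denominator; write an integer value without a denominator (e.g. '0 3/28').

C = [1/21, 4/21, 4/21, 1/3, 11/21, 5/7, 17/21, 1]
j=0 picked index 1: u0 ∈ [1/21, 4/21)
j=1 picked index 3: u0 ∈ [11/168, 5/24)
j=2 picked index 4: u0 ∈ [1/12, 23/84)
j=3 picked index 4: u0 ∈ [-1/24, 25/168)
j=4 picked index 5: u0 ∈ [1/42, 3/14)
j=5 picked index 6: u0 ∈ [5/56, 31/168)
j=6 picked index 7: u0 ∈ [5/84, 1/4)
j=7 picked index 7: u0 ∈ [-11/168, 1/8)
intersection: [5/56, 1/8)

5/56 1/8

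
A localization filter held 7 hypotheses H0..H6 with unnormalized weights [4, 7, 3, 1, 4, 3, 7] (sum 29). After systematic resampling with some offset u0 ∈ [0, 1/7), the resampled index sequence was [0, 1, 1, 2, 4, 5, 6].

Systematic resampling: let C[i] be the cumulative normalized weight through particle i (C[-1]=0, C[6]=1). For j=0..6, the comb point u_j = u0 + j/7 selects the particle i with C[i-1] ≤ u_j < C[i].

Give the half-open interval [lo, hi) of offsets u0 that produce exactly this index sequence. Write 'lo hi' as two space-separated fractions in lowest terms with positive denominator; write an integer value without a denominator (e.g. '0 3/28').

C = [4/29, 11/29, 14/29, 15/29, 19/29, 22/29, 1]
j=0 picked index 0: u0 ∈ [0, 4/29)
j=1 picked index 1: u0 ∈ [-1/203, 48/203)
j=2 picked index 1: u0 ∈ [-30/203, 19/203)
j=3 picked index 2: u0 ∈ [-10/203, 11/203)
j=4 picked index 4: u0 ∈ [-11/203, 17/203)
j=5 picked index 5: u0 ∈ [-12/203, 9/203)
j=6 picked index 6: u0 ∈ [-20/203, 1/7)
intersection: [0, 9/203)

0 9/203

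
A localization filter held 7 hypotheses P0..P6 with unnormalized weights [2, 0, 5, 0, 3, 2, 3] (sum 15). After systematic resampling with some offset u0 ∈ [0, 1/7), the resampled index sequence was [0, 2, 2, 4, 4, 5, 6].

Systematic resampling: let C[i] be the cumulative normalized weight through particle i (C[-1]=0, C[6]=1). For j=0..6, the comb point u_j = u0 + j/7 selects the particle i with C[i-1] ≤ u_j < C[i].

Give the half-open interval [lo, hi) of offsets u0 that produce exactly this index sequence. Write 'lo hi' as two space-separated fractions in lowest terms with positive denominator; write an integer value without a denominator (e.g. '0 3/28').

4/105 3/35

C = [2/15, 2/15, 7/15, 7/15, 2/3, 4/5, 1]
j=0 picked index 0: u0 ∈ [0, 2/15)
j=1 picked index 2: u0 ∈ [-1/105, 34/105)
j=2 picked index 2: u0 ∈ [-16/105, 19/105)
j=3 picked index 4: u0 ∈ [4/105, 5/21)
j=4 picked index 4: u0 ∈ [-11/105, 2/21)
j=5 picked index 5: u0 ∈ [-1/21, 3/35)
j=6 picked index 6: u0 ∈ [-2/35, 1/7)
intersection: [4/105, 3/35)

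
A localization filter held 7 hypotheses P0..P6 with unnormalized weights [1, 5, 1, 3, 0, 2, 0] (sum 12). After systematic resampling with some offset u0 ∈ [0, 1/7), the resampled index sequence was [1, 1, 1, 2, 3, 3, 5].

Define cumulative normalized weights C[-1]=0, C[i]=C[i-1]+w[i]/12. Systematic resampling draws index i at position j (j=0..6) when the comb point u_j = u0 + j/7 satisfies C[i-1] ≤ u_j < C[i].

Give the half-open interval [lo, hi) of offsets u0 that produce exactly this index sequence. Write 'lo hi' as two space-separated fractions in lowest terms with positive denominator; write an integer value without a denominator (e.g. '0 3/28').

C = [1/12, 1/2, 7/12, 5/6, 5/6, 1, 1]
j=0 picked index 1: u0 ∈ [1/12, 1/2)
j=1 picked index 1: u0 ∈ [-5/84, 5/14)
j=2 picked index 1: u0 ∈ [-17/84, 3/14)
j=3 picked index 2: u0 ∈ [1/14, 13/84)
j=4 picked index 3: u0 ∈ [1/84, 11/42)
j=5 picked index 3: u0 ∈ [-11/84, 5/42)
j=6 picked index 5: u0 ∈ [-1/42, 1/7)
intersection: [1/12, 5/42)

1/12 5/42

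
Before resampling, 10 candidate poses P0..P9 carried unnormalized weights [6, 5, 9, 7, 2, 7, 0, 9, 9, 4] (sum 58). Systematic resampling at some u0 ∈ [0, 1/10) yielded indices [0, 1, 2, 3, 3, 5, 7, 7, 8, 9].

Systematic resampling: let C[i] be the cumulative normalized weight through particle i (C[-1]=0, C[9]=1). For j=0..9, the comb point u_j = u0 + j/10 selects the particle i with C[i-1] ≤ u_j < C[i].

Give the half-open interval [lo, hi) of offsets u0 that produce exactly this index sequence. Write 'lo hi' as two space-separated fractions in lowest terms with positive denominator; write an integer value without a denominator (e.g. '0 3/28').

C = [3/29, 11/58, 10/29, 27/58, 1/2, 18/29, 18/29, 45/58, 27/29, 1]
j=0 picked index 0: u0 ∈ [0, 3/29)
j=1 picked index 1: u0 ∈ [1/290, 13/145)
j=2 picked index 2: u0 ∈ [-3/290, 21/145)
j=3 picked index 3: u0 ∈ [13/290, 24/145)
j=4 picked index 3: u0 ∈ [-8/145, 19/290)
j=5 picked index 5: u0 ∈ [0, 7/58)
j=6 picked index 7: u0 ∈ [3/145, 51/290)
j=7 picked index 7: u0 ∈ [-23/290, 11/145)
j=8 picked index 8: u0 ∈ [-7/290, 19/145)
j=9 picked index 9: u0 ∈ [9/290, 1/10)
intersection: [13/290, 19/290)

13/290 19/290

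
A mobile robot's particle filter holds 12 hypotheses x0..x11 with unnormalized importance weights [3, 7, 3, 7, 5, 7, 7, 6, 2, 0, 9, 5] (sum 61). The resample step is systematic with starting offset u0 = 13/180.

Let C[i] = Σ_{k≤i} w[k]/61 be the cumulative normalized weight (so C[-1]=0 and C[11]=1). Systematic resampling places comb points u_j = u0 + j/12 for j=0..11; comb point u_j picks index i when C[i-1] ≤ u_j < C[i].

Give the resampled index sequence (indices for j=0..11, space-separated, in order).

1 1 3 3 4 5 6 7 8 10 10 11

C = [3/61, 10/61, 13/61, 20/61, 25/61, 32/61, 39/61, 45/61, 47/61, 47/61, 56/61, 1]
j=0: u_0=13/180 ∈ [3/61, 10/61) → index 1
j=1: u_1=7/45 ∈ [3/61, 10/61) → index 1
j=2: u_2=43/180 ∈ [13/61, 20/61) → index 3
j=3: u_3=29/90 ∈ [13/61, 20/61) → index 3
j=4: u_4=73/180 ∈ [20/61, 25/61) → index 4
j=5: u_5=22/45 ∈ [25/61, 32/61) → index 5
j=6: u_6=103/180 ∈ [32/61, 39/61) → index 6
j=7: u_7=59/90 ∈ [39/61, 45/61) → index 7
j=8: u_8=133/180 ∈ [45/61, 47/61) → index 8
j=9: u_9=37/45 ∈ [47/61, 56/61) → index 10
j=10: u_10=163/180 ∈ [47/61, 56/61) → index 10
j=11: u_11=89/90 ∈ [56/61, 1) → index 11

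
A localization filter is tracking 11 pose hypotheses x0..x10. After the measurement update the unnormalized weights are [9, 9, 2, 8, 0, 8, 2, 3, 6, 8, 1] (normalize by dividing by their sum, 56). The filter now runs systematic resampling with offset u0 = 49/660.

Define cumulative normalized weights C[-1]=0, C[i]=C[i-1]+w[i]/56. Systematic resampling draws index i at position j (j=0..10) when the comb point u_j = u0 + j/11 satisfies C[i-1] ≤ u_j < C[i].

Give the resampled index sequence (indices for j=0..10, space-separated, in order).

0 1 1 2 3 5 5 7 8 9 10

C = [9/56, 9/28, 5/14, 1/2, 1/2, 9/14, 19/28, 41/56, 47/56, 55/56, 1]
j=0: u_0=49/660 ∈ [0, 9/56) → index 0
j=1: u_1=109/660 ∈ [9/56, 9/28) → index 1
j=2: u_2=169/660 ∈ [9/56, 9/28) → index 1
j=3: u_3=229/660 ∈ [9/28, 5/14) → index 2
j=4: u_4=289/660 ∈ [5/14, 1/2) → index 3
j=5: u_5=349/660 ∈ [1/2, 9/14) → index 5
j=6: u_6=409/660 ∈ [1/2, 9/14) → index 5
j=7: u_7=469/660 ∈ [19/28, 41/56) → index 7
j=8: u_8=529/660 ∈ [41/56, 47/56) → index 8
j=9: u_9=589/660 ∈ [47/56, 55/56) → index 9
j=10: u_10=59/60 ∈ [55/56, 1) → index 10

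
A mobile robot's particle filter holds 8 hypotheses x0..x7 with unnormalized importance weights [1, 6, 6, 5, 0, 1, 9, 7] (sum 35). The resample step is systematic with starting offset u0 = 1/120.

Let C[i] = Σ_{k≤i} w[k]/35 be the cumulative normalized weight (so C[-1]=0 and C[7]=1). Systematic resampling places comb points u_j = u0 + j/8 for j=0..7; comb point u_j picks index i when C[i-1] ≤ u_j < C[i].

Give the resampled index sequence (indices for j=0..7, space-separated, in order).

0 1 2 3 3 6 6 7

C = [1/35, 1/5, 13/35, 18/35, 18/35, 19/35, 4/5, 1]
j=0: u_0=1/120 ∈ [0, 1/35) → index 0
j=1: u_1=2/15 ∈ [1/35, 1/5) → index 1
j=2: u_2=31/120 ∈ [1/5, 13/35) → index 2
j=3: u_3=23/60 ∈ [13/35, 18/35) → index 3
j=4: u_4=61/120 ∈ [13/35, 18/35) → index 3
j=5: u_5=19/30 ∈ [19/35, 4/5) → index 6
j=6: u_6=91/120 ∈ [19/35, 4/5) → index 6
j=7: u_7=53/60 ∈ [4/5, 1) → index 7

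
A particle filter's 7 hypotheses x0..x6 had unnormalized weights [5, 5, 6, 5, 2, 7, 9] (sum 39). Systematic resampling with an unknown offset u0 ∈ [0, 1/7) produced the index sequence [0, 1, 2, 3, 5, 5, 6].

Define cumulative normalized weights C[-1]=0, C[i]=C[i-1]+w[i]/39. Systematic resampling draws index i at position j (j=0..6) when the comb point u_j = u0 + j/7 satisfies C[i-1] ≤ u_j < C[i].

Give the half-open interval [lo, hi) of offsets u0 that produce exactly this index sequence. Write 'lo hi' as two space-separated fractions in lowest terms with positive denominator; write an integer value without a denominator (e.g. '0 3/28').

C = [5/39, 10/39, 16/39, 7/13, 23/39, 10/13, 1]
j=0 picked index 0: u0 ∈ [0, 5/39)
j=1 picked index 1: u0 ∈ [-4/273, 31/273)
j=2 picked index 2: u0 ∈ [-8/273, 34/273)
j=3 picked index 3: u0 ∈ [-5/273, 10/91)
j=4 picked index 5: u0 ∈ [5/273, 18/91)
j=5 picked index 5: u0 ∈ [-34/273, 5/91)
j=6 picked index 6: u0 ∈ [-8/91, 1/7)
intersection: [5/273, 5/91)

5/273 5/91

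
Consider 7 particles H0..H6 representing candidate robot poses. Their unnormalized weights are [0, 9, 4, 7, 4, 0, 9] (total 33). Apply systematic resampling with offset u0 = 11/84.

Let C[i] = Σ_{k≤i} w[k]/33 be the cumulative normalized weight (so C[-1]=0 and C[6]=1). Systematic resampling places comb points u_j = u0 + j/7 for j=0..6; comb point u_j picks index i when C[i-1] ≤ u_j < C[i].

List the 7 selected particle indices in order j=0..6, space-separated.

C = [0, 3/11, 13/33, 20/33, 8/11, 8/11, 1]
j=0: u_0=11/84 ∈ [0, 3/11) → index 1
j=1: u_1=23/84 ∈ [3/11, 13/33) → index 2
j=2: u_2=5/12 ∈ [13/33, 20/33) → index 3
j=3: u_3=47/84 ∈ [13/33, 20/33) → index 3
j=4: u_4=59/84 ∈ [20/33, 8/11) → index 4
j=5: u_5=71/84 ∈ [8/11, 1) → index 6
j=6: u_6=83/84 ∈ [8/11, 1) → index 6

1 2 3 3 4 6 6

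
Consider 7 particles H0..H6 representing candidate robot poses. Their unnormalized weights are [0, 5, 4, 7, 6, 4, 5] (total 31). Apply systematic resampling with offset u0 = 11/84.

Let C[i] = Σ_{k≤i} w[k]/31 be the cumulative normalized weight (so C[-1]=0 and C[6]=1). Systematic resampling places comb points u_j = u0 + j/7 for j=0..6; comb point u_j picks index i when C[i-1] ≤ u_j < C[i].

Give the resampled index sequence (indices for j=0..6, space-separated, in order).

1 2 3 4 4 6 6

C = [0, 5/31, 9/31, 16/31, 22/31, 26/31, 1]
j=0: u_0=11/84 ∈ [0, 5/31) → index 1
j=1: u_1=23/84 ∈ [5/31, 9/31) → index 2
j=2: u_2=5/12 ∈ [9/31, 16/31) → index 3
j=3: u_3=47/84 ∈ [16/31, 22/31) → index 4
j=4: u_4=59/84 ∈ [16/31, 22/31) → index 4
j=5: u_5=71/84 ∈ [26/31, 1) → index 6
j=6: u_6=83/84 ∈ [26/31, 1) → index 6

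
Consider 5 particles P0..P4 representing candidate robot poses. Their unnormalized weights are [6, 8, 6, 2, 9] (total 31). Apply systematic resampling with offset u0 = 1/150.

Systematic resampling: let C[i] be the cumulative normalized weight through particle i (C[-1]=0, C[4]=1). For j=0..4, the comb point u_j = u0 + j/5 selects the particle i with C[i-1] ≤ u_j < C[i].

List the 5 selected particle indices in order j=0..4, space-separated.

C = [6/31, 14/31, 20/31, 22/31, 1]
j=0: u_0=1/150 ∈ [0, 6/31) → index 0
j=1: u_1=31/150 ∈ [6/31, 14/31) → index 1
j=2: u_2=61/150 ∈ [6/31, 14/31) → index 1
j=3: u_3=91/150 ∈ [14/31, 20/31) → index 2
j=4: u_4=121/150 ∈ [22/31, 1) → index 4

0 1 1 2 4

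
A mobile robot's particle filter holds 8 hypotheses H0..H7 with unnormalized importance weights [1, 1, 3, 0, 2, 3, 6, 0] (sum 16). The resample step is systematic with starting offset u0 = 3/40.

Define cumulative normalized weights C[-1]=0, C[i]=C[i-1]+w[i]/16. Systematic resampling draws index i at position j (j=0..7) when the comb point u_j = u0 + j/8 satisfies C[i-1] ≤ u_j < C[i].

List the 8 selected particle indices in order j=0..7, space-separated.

1 2 4 5 5 6 6 6

C = [1/16, 1/8, 5/16, 5/16, 7/16, 5/8, 1, 1]
j=0: u_0=3/40 ∈ [1/16, 1/8) → index 1
j=1: u_1=1/5 ∈ [1/8, 5/16) → index 2
j=2: u_2=13/40 ∈ [5/16, 7/16) → index 4
j=3: u_3=9/20 ∈ [7/16, 5/8) → index 5
j=4: u_4=23/40 ∈ [7/16, 5/8) → index 5
j=5: u_5=7/10 ∈ [5/8, 1) → index 6
j=6: u_6=33/40 ∈ [5/8, 1) → index 6
j=7: u_7=19/20 ∈ [5/8, 1) → index 6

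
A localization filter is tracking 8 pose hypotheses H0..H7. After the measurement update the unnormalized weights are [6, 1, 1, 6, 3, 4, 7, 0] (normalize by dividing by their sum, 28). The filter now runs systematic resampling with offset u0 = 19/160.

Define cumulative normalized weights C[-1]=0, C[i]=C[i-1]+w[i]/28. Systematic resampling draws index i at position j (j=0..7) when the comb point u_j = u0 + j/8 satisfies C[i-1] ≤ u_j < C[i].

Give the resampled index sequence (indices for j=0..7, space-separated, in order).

C = [3/14, 1/4, 2/7, 1/2, 17/28, 3/4, 1, 1]
j=0: u_0=19/160 ∈ [0, 3/14) → index 0
j=1: u_1=39/160 ∈ [3/14, 1/4) → index 1
j=2: u_2=59/160 ∈ [2/7, 1/2) → index 3
j=3: u_3=79/160 ∈ [2/7, 1/2) → index 3
j=4: u_4=99/160 ∈ [17/28, 3/4) → index 5
j=5: u_5=119/160 ∈ [17/28, 3/4) → index 5
j=6: u_6=139/160 ∈ [3/4, 1) → index 6
j=7: u_7=159/160 ∈ [3/4, 1) → index 6

0 1 3 3 5 5 6 6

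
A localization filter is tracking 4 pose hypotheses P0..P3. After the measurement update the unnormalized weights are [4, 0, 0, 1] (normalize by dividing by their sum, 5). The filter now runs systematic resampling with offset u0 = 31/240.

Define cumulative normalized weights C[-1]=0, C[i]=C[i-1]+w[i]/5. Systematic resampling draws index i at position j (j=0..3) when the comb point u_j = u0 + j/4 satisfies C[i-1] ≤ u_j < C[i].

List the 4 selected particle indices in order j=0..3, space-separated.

C = [4/5, 4/5, 4/5, 1]
j=0: u_0=31/240 ∈ [0, 4/5) → index 0
j=1: u_1=91/240 ∈ [0, 4/5) → index 0
j=2: u_2=151/240 ∈ [0, 4/5) → index 0
j=3: u_3=211/240 ∈ [4/5, 1) → index 3

0 0 0 3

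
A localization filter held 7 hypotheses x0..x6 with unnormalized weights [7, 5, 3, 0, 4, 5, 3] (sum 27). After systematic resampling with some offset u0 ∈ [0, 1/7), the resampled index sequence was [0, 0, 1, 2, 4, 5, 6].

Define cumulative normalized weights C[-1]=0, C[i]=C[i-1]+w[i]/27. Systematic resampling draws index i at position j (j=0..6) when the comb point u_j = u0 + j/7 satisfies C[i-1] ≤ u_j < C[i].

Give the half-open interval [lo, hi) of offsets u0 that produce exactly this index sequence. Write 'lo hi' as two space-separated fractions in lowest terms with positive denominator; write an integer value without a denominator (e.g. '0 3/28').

2/63 22/189

C = [7/27, 4/9, 5/9, 5/9, 19/27, 8/9, 1]
j=0 picked index 0: u0 ∈ [0, 7/27)
j=1 picked index 0: u0 ∈ [-1/7, 22/189)
j=2 picked index 1: u0 ∈ [-5/189, 10/63)
j=3 picked index 2: u0 ∈ [1/63, 8/63)
j=4 picked index 4: u0 ∈ [-1/63, 25/189)
j=5 picked index 5: u0 ∈ [-2/189, 11/63)
j=6 picked index 6: u0 ∈ [2/63, 1/7)
intersection: [2/63, 22/189)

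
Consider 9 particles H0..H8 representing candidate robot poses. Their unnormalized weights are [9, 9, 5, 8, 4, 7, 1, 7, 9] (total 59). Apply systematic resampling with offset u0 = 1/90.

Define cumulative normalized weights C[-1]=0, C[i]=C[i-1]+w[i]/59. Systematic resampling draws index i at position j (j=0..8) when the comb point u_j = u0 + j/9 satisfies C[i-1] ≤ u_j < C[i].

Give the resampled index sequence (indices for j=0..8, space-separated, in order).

0 0 1 2 3 4 5 7 8

C = [9/59, 18/59, 23/59, 31/59, 35/59, 42/59, 43/59, 50/59, 1]
j=0: u_0=1/90 ∈ [0, 9/59) → index 0
j=1: u_1=11/90 ∈ [0, 9/59) → index 0
j=2: u_2=7/30 ∈ [9/59, 18/59) → index 1
j=3: u_3=31/90 ∈ [18/59, 23/59) → index 2
j=4: u_4=41/90 ∈ [23/59, 31/59) → index 3
j=5: u_5=17/30 ∈ [31/59, 35/59) → index 4
j=6: u_6=61/90 ∈ [35/59, 42/59) → index 5
j=7: u_7=71/90 ∈ [43/59, 50/59) → index 7
j=8: u_8=9/10 ∈ [50/59, 1) → index 8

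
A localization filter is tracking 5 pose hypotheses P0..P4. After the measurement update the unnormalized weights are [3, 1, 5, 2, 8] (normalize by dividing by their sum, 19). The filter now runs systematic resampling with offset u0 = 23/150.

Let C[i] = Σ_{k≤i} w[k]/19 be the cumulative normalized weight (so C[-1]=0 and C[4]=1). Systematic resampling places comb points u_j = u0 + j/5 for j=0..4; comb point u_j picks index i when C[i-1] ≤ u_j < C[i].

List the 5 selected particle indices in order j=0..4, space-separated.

0 2 3 4 4

C = [3/19, 4/19, 9/19, 11/19, 1]
j=0: u_0=23/150 ∈ [0, 3/19) → index 0
j=1: u_1=53/150 ∈ [4/19, 9/19) → index 2
j=2: u_2=83/150 ∈ [9/19, 11/19) → index 3
j=3: u_3=113/150 ∈ [11/19, 1) → index 4
j=4: u_4=143/150 ∈ [11/19, 1) → index 4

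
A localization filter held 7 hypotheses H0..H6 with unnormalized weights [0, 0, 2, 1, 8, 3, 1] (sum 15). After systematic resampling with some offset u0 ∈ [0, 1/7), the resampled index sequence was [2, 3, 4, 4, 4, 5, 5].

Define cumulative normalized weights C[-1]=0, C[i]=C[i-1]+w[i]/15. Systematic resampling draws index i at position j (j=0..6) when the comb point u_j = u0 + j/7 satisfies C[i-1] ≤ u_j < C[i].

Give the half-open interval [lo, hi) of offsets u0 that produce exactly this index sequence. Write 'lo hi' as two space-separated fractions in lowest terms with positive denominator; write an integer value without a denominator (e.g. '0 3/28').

C = [0, 0, 2/15, 1/5, 11/15, 14/15, 1]
j=0 picked index 2: u0 ∈ [0, 2/15)
j=1 picked index 3: u0 ∈ [-1/105, 2/35)
j=2 picked index 4: u0 ∈ [-3/35, 47/105)
j=3 picked index 4: u0 ∈ [-8/35, 32/105)
j=4 picked index 4: u0 ∈ [-13/35, 17/105)
j=5 picked index 5: u0 ∈ [2/105, 23/105)
j=6 picked index 5: u0 ∈ [-13/105, 8/105)
intersection: [2/105, 2/35)

2/105 2/35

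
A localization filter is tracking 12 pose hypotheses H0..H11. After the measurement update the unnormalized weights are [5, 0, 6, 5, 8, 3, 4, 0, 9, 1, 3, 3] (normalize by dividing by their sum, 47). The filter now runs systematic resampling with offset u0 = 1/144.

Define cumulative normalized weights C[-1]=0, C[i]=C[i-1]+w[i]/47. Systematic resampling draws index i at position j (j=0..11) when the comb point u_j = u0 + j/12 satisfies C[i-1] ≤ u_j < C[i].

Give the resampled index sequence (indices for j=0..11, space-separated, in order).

0 0 2 3 3 4 4 6 8 8 8 10

C = [5/47, 5/47, 11/47, 16/47, 24/47, 27/47, 31/47, 31/47, 40/47, 41/47, 44/47, 1]
j=0: u_0=1/144 ∈ [0, 5/47) → index 0
j=1: u_1=13/144 ∈ [0, 5/47) → index 0
j=2: u_2=25/144 ∈ [5/47, 11/47) → index 2
j=3: u_3=37/144 ∈ [11/47, 16/47) → index 3
j=4: u_4=49/144 ∈ [11/47, 16/47) → index 3
j=5: u_5=61/144 ∈ [16/47, 24/47) → index 4
j=6: u_6=73/144 ∈ [16/47, 24/47) → index 4
j=7: u_7=85/144 ∈ [27/47, 31/47) → index 6
j=8: u_8=97/144 ∈ [31/47, 40/47) → index 8
j=9: u_9=109/144 ∈ [31/47, 40/47) → index 8
j=10: u_10=121/144 ∈ [31/47, 40/47) → index 8
j=11: u_11=133/144 ∈ [41/47, 44/47) → index 10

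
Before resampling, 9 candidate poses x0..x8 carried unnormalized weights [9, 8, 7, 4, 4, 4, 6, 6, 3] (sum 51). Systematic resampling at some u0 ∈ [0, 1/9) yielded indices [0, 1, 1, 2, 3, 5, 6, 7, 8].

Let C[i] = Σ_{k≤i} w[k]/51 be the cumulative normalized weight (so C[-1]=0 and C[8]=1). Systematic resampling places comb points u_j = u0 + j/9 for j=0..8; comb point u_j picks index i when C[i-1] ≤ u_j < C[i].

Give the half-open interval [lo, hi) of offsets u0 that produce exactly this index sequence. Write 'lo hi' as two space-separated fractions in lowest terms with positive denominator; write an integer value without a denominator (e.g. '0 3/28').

11/153 16/153

C = [3/17, 1/3, 8/17, 28/51, 32/51, 12/17, 14/17, 16/17, 1]
j=0 picked index 0: u0 ∈ [0, 3/17)
j=1 picked index 1: u0 ∈ [10/153, 2/9)
j=2 picked index 1: u0 ∈ [-7/153, 1/9)
j=3 picked index 2: u0 ∈ [0, 7/51)
j=4 picked index 3: u0 ∈ [4/153, 16/153)
j=5 picked index 5: u0 ∈ [11/153, 23/153)
j=6 picked index 6: u0 ∈ [2/51, 8/51)
j=7 picked index 7: u0 ∈ [7/153, 25/153)
j=8 picked index 8: u0 ∈ [8/153, 1/9)
intersection: [11/153, 16/153)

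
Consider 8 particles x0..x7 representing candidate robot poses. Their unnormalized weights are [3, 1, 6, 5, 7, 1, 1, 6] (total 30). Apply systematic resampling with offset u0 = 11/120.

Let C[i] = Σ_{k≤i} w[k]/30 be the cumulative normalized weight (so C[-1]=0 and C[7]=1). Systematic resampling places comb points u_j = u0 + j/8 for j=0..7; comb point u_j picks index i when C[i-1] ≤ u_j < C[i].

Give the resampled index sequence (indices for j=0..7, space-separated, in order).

C = [1/10, 2/15, 1/3, 1/2, 11/15, 23/30, 4/5, 1]
j=0: u_0=11/120 ∈ [0, 1/10) → index 0
j=1: u_1=13/60 ∈ [2/15, 1/3) → index 2
j=2: u_2=41/120 ∈ [1/3, 1/2) → index 3
j=3: u_3=7/15 ∈ [1/3, 1/2) → index 3
j=4: u_4=71/120 ∈ [1/2, 11/15) → index 4
j=5: u_5=43/60 ∈ [1/2, 11/15) → index 4
j=6: u_6=101/120 ∈ [4/5, 1) → index 7
j=7: u_7=29/30 ∈ [4/5, 1) → index 7

0 2 3 3 4 4 7 7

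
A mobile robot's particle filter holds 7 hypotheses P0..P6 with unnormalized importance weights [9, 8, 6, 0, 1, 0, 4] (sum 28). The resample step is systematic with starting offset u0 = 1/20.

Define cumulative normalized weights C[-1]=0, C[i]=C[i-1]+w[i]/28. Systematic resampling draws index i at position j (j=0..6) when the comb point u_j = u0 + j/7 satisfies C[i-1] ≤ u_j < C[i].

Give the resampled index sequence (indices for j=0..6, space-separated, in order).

C = [9/28, 17/28, 23/28, 23/28, 6/7, 6/7, 1]
j=0: u_0=1/20 ∈ [0, 9/28) → index 0
j=1: u_1=27/140 ∈ [0, 9/28) → index 0
j=2: u_2=47/140 ∈ [9/28, 17/28) → index 1
j=3: u_3=67/140 ∈ [9/28, 17/28) → index 1
j=4: u_4=87/140 ∈ [17/28, 23/28) → index 2
j=5: u_5=107/140 ∈ [17/28, 23/28) → index 2
j=6: u_6=127/140 ∈ [6/7, 1) → index 6

0 0 1 1 2 2 6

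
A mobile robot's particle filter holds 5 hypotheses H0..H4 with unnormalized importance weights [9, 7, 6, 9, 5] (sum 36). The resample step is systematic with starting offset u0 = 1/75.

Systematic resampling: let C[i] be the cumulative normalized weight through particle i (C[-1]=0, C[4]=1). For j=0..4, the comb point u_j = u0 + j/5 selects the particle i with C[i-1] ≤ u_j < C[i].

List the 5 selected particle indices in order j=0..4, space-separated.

C = [1/4, 4/9, 11/18, 31/36, 1]
j=0: u_0=1/75 ∈ [0, 1/4) → index 0
j=1: u_1=16/75 ∈ [0, 1/4) → index 0
j=2: u_2=31/75 ∈ [1/4, 4/9) → index 1
j=3: u_3=46/75 ∈ [11/18, 31/36) → index 3
j=4: u_4=61/75 ∈ [11/18, 31/36) → index 3

0 0 1 3 3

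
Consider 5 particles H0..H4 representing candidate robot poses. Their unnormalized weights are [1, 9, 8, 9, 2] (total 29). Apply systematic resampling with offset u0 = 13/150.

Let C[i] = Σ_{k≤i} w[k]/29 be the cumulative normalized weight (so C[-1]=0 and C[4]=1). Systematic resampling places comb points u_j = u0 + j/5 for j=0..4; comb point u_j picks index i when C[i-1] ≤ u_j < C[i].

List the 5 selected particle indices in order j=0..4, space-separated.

1 1 2 3 3

C = [1/29, 10/29, 18/29, 27/29, 1]
j=0: u_0=13/150 ∈ [1/29, 10/29) → index 1
j=1: u_1=43/150 ∈ [1/29, 10/29) → index 1
j=2: u_2=73/150 ∈ [10/29, 18/29) → index 2
j=3: u_3=103/150 ∈ [18/29, 27/29) → index 3
j=4: u_4=133/150 ∈ [18/29, 27/29) → index 3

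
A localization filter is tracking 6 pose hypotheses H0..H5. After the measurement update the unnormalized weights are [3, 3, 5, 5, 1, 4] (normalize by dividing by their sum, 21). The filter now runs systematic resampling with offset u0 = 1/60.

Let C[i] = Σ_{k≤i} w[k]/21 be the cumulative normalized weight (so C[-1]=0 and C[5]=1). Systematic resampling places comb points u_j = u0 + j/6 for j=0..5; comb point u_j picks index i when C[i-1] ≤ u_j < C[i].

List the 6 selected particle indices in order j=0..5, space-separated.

C = [1/7, 2/7, 11/21, 16/21, 17/21, 1]
j=0: u_0=1/60 ∈ [0, 1/7) → index 0
j=1: u_1=11/60 ∈ [1/7, 2/7) → index 1
j=2: u_2=7/20 ∈ [2/7, 11/21) → index 2
j=3: u_3=31/60 ∈ [2/7, 11/21) → index 2
j=4: u_4=41/60 ∈ [11/21, 16/21) → index 3
j=5: u_5=17/20 ∈ [17/21, 1) → index 5

0 1 2 2 3 5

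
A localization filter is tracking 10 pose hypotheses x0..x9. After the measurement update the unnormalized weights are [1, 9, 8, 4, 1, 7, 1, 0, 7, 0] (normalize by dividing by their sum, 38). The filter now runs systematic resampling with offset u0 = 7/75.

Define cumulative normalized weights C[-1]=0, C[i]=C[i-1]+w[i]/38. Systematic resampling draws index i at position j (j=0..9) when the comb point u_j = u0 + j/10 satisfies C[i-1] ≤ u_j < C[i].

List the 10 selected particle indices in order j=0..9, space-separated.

1 1 2 2 3 4 5 6 8 8

C = [1/38, 5/19, 9/19, 11/19, 23/38, 15/19, 31/38, 31/38, 1, 1]
j=0: u_0=7/75 ∈ [1/38, 5/19) → index 1
j=1: u_1=29/150 ∈ [1/38, 5/19) → index 1
j=2: u_2=22/75 ∈ [5/19, 9/19) → index 2
j=3: u_3=59/150 ∈ [5/19, 9/19) → index 2
j=4: u_4=37/75 ∈ [9/19, 11/19) → index 3
j=5: u_5=89/150 ∈ [11/19, 23/38) → index 4
j=6: u_6=52/75 ∈ [23/38, 15/19) → index 5
j=7: u_7=119/150 ∈ [15/19, 31/38) → index 6
j=8: u_8=67/75 ∈ [31/38, 1) → index 8
j=9: u_9=149/150 ∈ [31/38, 1) → index 8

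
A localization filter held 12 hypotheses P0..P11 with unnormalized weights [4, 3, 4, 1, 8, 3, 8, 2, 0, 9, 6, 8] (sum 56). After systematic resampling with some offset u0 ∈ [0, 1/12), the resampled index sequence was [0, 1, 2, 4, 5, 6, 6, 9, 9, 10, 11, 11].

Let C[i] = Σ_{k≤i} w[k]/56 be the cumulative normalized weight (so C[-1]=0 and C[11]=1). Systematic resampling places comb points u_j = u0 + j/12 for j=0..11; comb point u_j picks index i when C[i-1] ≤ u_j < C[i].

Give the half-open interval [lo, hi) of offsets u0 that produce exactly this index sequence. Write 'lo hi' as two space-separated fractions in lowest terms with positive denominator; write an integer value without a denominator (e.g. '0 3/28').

1/42 5/168

C = [1/14, 1/8, 11/56, 3/14, 5/14, 23/56, 31/56, 33/56, 33/56, 3/4, 6/7, 1]
j=0 picked index 0: u0 ∈ [0, 1/14)
j=1 picked index 1: u0 ∈ [-1/84, 1/24)
j=2 picked index 2: u0 ∈ [-1/24, 5/168)
j=3 picked index 4: u0 ∈ [-1/28, 3/28)
j=4 picked index 5: u0 ∈ [1/42, 13/168)
j=5 picked index 6: u0 ∈ [-1/168, 23/168)
j=6 picked index 6: u0 ∈ [-5/56, 3/56)
j=7 picked index 9: u0 ∈ [1/168, 1/6)
j=8 picked index 9: u0 ∈ [-13/168, 1/12)
j=9 picked index 10: u0 ∈ [0, 3/28)
j=10 picked index 11: u0 ∈ [1/42, 1/6)
j=11 picked index 11: u0 ∈ [-5/84, 1/12)
intersection: [1/42, 5/168)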